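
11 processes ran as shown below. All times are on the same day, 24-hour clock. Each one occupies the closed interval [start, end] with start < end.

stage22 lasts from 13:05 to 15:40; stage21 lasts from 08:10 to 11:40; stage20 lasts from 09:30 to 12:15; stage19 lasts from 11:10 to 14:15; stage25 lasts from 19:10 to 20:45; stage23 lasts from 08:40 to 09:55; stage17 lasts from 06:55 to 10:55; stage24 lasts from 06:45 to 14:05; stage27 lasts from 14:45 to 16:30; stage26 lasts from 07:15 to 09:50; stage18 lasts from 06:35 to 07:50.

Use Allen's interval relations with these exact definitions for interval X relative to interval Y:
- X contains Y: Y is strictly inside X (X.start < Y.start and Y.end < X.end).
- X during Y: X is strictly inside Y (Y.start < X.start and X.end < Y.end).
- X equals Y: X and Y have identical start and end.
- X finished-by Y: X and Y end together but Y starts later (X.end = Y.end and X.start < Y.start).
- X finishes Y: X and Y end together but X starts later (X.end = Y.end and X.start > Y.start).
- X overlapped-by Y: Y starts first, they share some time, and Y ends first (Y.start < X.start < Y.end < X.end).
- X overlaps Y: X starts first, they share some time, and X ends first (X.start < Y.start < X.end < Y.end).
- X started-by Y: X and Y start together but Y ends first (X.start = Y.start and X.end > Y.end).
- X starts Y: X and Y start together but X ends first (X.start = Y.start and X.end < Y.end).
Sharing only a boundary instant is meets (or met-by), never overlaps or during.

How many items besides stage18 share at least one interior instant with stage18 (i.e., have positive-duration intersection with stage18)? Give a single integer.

3

Target stage18 = [06:35, 07:50].
stage17 [06:55, 10:55] → overlapped-by → counts.
stage19 [11:10, 14:15] → after → no.
stage20 [09:30, 12:15] → after → no.
stage21 [08:10, 11:40] → after → no.
stage22 [13:05, 15:40] → after → no.
stage23 [08:40, 09:55] → after → no.
stage24 [06:45, 14:05] → overlapped-by → counts.
stage25 [19:10, 20:45] → after → no.
stage26 [07:15, 09:50] → overlapped-by → counts.
stage27 [14:45, 16:30] → after → no.
Total: 3.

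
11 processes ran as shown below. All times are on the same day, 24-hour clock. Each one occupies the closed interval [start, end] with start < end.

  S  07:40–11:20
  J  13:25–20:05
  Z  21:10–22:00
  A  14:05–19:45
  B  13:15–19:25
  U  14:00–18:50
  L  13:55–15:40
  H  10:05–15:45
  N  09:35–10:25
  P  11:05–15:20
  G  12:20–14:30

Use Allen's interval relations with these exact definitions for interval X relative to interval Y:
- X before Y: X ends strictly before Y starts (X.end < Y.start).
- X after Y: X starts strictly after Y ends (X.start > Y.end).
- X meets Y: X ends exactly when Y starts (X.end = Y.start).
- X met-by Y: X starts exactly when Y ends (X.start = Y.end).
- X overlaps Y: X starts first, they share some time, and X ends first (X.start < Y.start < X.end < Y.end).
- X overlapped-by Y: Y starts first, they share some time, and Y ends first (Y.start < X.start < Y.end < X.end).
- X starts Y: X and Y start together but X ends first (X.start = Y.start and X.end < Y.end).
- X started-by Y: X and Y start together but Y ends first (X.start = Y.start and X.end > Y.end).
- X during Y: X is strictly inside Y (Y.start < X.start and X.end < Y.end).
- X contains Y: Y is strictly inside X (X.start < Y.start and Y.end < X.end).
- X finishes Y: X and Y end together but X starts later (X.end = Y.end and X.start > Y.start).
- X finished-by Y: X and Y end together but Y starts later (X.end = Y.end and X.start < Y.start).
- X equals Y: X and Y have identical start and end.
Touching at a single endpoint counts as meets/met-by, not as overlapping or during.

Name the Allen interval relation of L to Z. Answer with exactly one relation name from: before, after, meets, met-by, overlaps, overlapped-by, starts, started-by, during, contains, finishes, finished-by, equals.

L = [13:55, 15:40]; Z = [21:10, 22:00].
Compare endpoints: L.start < Z.start, L.start < Z.end, L.end < Z.start, L.end < Z.end.
That pattern is 'before'.

before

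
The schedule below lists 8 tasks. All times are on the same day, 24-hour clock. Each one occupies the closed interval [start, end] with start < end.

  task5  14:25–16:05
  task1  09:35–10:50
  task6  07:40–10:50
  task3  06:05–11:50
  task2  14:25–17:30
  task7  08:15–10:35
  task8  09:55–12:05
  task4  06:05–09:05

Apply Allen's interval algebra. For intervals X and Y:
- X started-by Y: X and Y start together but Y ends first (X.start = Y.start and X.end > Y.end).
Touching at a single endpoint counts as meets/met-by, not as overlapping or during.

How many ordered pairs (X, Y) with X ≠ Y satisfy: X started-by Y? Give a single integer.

2

Checking all 56 ordered pairs for relation 'started-by'; matching pairs in alphabetical order:
(task2, task5): task2 started-by task5 ✓
(task3, task4): task3 started-by task4 ✓
Count: 2.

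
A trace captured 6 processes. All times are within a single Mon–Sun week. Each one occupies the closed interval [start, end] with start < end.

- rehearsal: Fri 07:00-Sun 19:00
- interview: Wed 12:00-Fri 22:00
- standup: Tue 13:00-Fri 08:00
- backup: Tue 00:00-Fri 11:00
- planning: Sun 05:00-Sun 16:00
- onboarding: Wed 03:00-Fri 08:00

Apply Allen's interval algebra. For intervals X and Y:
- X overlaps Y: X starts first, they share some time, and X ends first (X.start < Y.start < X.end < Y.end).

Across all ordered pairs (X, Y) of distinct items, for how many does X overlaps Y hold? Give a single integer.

7

Checking all 30 ordered pairs for relation 'overlaps'; matching pairs in alphabetical order:
(backup, interview): backup overlaps interview ✓
(backup, rehearsal): backup overlaps rehearsal ✓
(interview, rehearsal): interview overlaps rehearsal ✓
(onboarding, interview): onboarding overlaps interview ✓
(onboarding, rehearsal): onboarding overlaps rehearsal ✓
(standup, interview): standup overlaps interview ✓
(standup, rehearsal): standup overlaps rehearsal ✓
Count: 7.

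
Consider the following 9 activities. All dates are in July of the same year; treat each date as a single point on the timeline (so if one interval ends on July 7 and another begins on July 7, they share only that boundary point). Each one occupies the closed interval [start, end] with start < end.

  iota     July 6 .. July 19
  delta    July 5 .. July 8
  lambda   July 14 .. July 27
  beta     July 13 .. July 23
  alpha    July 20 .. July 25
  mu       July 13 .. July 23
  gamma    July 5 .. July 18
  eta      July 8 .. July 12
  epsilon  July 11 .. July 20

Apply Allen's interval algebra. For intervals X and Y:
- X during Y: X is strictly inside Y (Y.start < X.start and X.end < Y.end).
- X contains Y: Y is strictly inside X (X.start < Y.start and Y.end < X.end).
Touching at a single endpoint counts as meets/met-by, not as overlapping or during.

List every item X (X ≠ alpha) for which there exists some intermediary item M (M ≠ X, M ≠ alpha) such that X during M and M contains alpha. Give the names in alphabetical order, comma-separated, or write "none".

Target alpha = [July 20, July 25].
Intermediaries M with M contains alpha: lambda.
Via lambda — items with X during lambda: none.
Union: none.

none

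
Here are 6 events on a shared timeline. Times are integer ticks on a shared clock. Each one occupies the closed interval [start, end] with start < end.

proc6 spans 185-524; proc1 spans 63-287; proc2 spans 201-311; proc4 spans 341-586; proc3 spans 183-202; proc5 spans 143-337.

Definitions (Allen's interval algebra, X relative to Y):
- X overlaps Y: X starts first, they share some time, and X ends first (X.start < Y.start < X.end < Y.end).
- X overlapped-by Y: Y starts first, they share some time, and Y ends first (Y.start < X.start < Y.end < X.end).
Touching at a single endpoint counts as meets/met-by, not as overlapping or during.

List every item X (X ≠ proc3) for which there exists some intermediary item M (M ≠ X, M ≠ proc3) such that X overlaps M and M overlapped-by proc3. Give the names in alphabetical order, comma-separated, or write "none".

proc1, proc5

Target proc3 = [183, 202].
Intermediaries M with M overlapped-by proc3: proc2, proc6.
Via proc2 — items with X overlaps proc2: proc1.
Via proc6 — items with X overlaps proc6: proc1, proc5.
Union: proc1, proc5.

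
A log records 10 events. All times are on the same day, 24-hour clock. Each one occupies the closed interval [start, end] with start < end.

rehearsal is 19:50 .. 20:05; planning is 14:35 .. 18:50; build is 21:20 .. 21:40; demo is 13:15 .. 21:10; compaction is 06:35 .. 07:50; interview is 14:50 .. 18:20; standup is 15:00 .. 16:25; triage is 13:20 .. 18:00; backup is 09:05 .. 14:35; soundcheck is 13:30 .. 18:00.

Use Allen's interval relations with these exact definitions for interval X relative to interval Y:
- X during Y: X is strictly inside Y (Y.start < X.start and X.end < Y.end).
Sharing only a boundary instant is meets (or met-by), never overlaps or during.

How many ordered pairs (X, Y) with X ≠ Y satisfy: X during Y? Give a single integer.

11

Checking all 90 ordered pairs for relation 'during'; matching pairs in alphabetical order:
(interview, demo): interview during demo ✓
(interview, planning): interview during planning ✓
(planning, demo): planning during demo ✓
(rehearsal, demo): rehearsal during demo ✓
(soundcheck, demo): soundcheck during demo ✓
(standup, demo): standup during demo ✓
(standup, interview): standup during interview ✓
(standup, planning): standup during planning ✓
(standup, soundcheck): standup during soundcheck ✓
(standup, triage): standup during triage ✓
(triage, demo): triage during demo ✓
Count: 11.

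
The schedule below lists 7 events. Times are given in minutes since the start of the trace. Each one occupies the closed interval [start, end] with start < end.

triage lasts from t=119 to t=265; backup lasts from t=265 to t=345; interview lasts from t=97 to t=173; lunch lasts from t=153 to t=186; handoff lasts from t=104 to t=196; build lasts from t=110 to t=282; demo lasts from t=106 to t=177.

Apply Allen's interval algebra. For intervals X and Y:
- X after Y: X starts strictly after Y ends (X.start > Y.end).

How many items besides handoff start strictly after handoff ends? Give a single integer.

Target handoff = [t=104, t=196].
backup [t=265, t=345] → after → counts.
build [t=110, t=282] → overlapped-by → no.
demo [t=106, t=177] → during → no.
interview [t=97, t=173] → overlaps → no.
lunch [t=153, t=186] → during → no.
triage [t=119, t=265] → overlapped-by → no.
Total: 1.

1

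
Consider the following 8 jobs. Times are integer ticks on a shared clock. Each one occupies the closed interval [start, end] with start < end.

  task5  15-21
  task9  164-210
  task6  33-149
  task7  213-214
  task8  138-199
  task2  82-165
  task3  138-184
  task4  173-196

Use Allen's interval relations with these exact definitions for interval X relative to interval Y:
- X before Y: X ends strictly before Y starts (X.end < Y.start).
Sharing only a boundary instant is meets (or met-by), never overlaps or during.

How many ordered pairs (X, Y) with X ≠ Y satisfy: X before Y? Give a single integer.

16

Checking all 56 ordered pairs for relation 'before'; matching pairs in alphabetical order:
(task2, task4): task2 before task4 ✓
(task2, task7): task2 before task7 ✓
(task3, task7): task3 before task7 ✓
(task4, task7): task4 before task7 ✓
(task5, task2): task5 before task2 ✓
(task5, task3): task5 before task3 ✓
(task5, task4): task5 before task4 ✓
(task5, task6): task5 before task6 ✓
(task5, task7): task5 before task7 ✓
(task5, task8): task5 before task8 ✓
(task5, task9): task5 before task9 ✓
(task6, task4): task6 before task4 ✓
(task6, task7): task6 before task7 ✓
(task6, task9): task6 before task9 ✓
(task8, task7): task8 before task7 ✓
(task9, task7): task9 before task7 ✓
Count: 16.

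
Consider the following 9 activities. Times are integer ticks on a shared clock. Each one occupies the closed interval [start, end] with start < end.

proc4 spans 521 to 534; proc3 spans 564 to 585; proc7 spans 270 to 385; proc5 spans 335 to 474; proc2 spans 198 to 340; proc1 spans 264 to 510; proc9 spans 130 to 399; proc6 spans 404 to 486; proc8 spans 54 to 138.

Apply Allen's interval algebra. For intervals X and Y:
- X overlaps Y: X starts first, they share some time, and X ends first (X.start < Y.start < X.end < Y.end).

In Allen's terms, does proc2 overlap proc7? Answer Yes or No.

proc2 = [198, 340], proc7 = [270, 385].
Actual relation of proc2 to proc7: overlaps.
Asked whether 'overlaps' holds → Yes.

Yes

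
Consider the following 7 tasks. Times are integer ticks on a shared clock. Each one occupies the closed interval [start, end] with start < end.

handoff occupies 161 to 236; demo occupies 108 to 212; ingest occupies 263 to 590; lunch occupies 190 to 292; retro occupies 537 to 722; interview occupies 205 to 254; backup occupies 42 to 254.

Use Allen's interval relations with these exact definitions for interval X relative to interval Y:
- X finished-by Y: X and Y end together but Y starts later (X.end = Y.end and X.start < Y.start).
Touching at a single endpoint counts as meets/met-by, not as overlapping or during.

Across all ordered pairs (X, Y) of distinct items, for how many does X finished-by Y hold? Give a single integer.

Checking all 42 ordered pairs for relation 'finished-by'; matching pairs in alphabetical order:
(backup, interview): backup finished-by interview ✓
Count: 1.

1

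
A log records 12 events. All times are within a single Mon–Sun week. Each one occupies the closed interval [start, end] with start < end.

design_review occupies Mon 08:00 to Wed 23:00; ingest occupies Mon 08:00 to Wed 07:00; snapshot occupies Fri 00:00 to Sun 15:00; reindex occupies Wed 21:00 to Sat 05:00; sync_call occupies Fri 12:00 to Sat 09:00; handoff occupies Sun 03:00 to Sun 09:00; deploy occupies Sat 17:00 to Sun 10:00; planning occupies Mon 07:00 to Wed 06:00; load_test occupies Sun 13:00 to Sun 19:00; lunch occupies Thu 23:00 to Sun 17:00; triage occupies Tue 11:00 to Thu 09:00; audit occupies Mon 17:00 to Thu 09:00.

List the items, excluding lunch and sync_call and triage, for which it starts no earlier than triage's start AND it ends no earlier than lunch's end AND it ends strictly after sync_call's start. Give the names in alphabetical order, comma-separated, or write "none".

Conditions: its start is no earlier than triage's start (X.start >= Tue 11:00) AND its end is no earlier than lunch's end (X.end >= Sun 17:00) AND its end is strictly after sync_call's start (X.end > Fri 12:00).
audit: start Mon 17:00 >= Tue 11:00? ✗; end Thu 09:00 >= Sun 17:00? ✗; end Thu 09:00 > Fri 12:00? ✗ → no.
deploy: start Sat 17:00 >= Tue 11:00? ✓; end Sun 10:00 >= Sun 17:00? ✗; end Sun 10:00 > Fri 12:00? ✓ → no.
design_review: start Mon 08:00 >= Tue 11:00? ✗; end Wed 23:00 >= Sun 17:00? ✗; end Wed 23:00 > Fri 12:00? ✗ → no.
handoff: start Sun 03:00 >= Tue 11:00? ✓; end Sun 09:00 >= Sun 17:00? ✗; end Sun 09:00 > Fri 12:00? ✓ → no.
ingest: start Mon 08:00 >= Tue 11:00? ✗; end Wed 07:00 >= Sun 17:00? ✗; end Wed 07:00 > Fri 12:00? ✗ → no.
load_test: start Sun 13:00 >= Tue 11:00? ✓; end Sun 19:00 >= Sun 17:00? ✓; end Sun 19:00 > Fri 12:00? ✓ → yes.
planning: start Mon 07:00 >= Tue 11:00? ✗; end Wed 06:00 >= Sun 17:00? ✗; end Wed 06:00 > Fri 12:00? ✗ → no.
reindex: start Wed 21:00 >= Tue 11:00? ✓; end Sat 05:00 >= Sun 17:00? ✗; end Sat 05:00 > Fri 12:00? ✓ → no.
snapshot: start Fri 00:00 >= Tue 11:00? ✓; end Sun 15:00 >= Sun 17:00? ✗; end Sun 15:00 > Fri 12:00? ✓ → no.
Result: load_test.

load_test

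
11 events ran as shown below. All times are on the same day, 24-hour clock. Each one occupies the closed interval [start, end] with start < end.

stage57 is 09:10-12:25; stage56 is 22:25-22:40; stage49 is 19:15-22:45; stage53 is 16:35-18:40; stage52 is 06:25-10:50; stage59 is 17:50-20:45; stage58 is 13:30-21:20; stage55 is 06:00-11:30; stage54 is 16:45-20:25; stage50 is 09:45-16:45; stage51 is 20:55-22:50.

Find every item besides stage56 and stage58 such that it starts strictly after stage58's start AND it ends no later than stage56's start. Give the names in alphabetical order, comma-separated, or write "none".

Conditions: its start is strictly after stage58's start (X.start > 13:30) AND its end is no later than stage56's start (X.end <= 22:25).
stage49: start 19:15 > 13:30? ✓; end 22:45 <= 22:25? ✗ → no.
stage50: start 09:45 > 13:30? ✗; end 16:45 <= 22:25? ✓ → no.
stage51: start 20:55 > 13:30? ✓; end 22:50 <= 22:25? ✗ → no.
stage52: start 06:25 > 13:30? ✗; end 10:50 <= 22:25? ✓ → no.
stage53: start 16:35 > 13:30? ✓; end 18:40 <= 22:25? ✓ → yes.
stage54: start 16:45 > 13:30? ✓; end 20:25 <= 22:25? ✓ → yes.
stage55: start 06:00 > 13:30? ✗; end 11:30 <= 22:25? ✓ → no.
stage57: start 09:10 > 13:30? ✗; end 12:25 <= 22:25? ✓ → no.
stage59: start 17:50 > 13:30? ✓; end 20:45 <= 22:25? ✓ → yes.
Result: stage53, stage54, stage59.

stage53, stage54, stage59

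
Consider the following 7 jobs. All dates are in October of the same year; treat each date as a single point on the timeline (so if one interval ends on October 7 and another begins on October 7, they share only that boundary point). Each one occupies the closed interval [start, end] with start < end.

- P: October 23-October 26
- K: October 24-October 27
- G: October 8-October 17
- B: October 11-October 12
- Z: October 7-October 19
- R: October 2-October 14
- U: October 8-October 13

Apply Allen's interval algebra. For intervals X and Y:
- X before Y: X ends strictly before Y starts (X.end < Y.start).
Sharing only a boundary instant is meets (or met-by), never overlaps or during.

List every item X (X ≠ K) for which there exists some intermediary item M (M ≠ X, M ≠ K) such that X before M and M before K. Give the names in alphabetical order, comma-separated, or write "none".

none

Target K = [October 24, October 27].
Intermediaries M with M before K: B, G, R, U, Z.
Via B — items with X before B: none.
Via G — items with X before G: none.
Via R — items with X before R: none.
Via U — items with X before U: none.
Via Z — items with X before Z: none.
Union: none.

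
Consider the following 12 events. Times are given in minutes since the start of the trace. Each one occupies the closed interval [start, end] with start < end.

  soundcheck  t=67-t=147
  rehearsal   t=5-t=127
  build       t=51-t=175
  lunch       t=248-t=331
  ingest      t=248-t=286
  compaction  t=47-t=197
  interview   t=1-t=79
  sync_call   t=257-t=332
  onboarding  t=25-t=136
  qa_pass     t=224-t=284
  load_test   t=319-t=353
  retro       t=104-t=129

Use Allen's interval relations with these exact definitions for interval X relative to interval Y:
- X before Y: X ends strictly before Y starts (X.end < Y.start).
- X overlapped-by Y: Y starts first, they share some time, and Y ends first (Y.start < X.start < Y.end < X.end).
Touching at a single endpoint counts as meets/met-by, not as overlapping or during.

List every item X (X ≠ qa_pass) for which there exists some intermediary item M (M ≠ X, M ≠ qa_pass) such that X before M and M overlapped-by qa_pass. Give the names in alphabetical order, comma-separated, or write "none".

Target qa_pass = [t=224, t=284].
Intermediaries M with M overlapped-by qa_pass: ingest, lunch, sync_call.
Via ingest — items with X before ingest: build, compaction, interview, onboarding, rehearsal, retro, soundcheck.
Via lunch — items with X before lunch: build, compaction, interview, onboarding, rehearsal, retro, soundcheck.
Via sync_call — items with X before sync_call: build, compaction, interview, onboarding, rehearsal, retro, soundcheck.
Union: build, compaction, interview, onboarding, rehearsal, retro, soundcheck.

build, compaction, interview, onboarding, rehearsal, retro, soundcheck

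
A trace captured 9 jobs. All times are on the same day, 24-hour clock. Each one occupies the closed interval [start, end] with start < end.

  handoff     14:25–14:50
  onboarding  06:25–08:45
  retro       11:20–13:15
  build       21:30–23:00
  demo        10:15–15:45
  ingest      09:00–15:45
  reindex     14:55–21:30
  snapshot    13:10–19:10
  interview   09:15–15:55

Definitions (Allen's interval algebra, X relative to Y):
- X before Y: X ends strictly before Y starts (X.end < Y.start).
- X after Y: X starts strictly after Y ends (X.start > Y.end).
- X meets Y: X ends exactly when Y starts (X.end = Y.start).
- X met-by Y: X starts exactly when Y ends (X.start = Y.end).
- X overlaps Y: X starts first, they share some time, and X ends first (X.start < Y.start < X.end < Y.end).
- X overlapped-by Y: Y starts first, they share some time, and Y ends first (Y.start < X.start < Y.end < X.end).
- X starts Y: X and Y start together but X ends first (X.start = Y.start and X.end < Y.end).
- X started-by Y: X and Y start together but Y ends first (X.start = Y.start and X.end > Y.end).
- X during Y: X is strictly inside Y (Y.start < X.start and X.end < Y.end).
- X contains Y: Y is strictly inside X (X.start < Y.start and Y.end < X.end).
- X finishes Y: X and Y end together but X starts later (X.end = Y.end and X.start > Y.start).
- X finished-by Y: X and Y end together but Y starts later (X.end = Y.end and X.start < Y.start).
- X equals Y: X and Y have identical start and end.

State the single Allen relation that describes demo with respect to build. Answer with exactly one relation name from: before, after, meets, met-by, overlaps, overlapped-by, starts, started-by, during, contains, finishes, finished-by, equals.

demo = [10:15, 15:45]; build = [21:30, 23:00].
Compare endpoints: demo.start < build.start, demo.start < build.end, demo.end < build.start, demo.end < build.end.
That pattern is 'before'.

before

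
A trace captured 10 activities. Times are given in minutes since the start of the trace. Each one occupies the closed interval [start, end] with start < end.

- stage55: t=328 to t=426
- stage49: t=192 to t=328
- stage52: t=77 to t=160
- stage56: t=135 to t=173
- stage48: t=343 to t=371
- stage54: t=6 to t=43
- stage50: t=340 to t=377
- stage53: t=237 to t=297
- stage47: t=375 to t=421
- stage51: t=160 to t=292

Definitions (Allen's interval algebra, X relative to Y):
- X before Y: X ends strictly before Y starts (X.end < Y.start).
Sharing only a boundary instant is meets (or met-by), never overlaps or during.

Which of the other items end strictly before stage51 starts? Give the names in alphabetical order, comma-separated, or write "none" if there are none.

stage54

Target stage51 = [t=160, t=292].
stage47 [t=375, t=421] → after → no.
stage48 [t=343, t=371] → after → no.
stage49 [t=192, t=328] → overlapped-by → no.
stage50 [t=340, t=377] → after → no.
stage52 [t=77, t=160] → meets → no.
stage53 [t=237, t=297] → overlapped-by → no.
stage54 [t=6, t=43] → before → yes.
stage55 [t=328, t=426] → after → no.
stage56 [t=135, t=173] → overlaps → no.
Result: stage54.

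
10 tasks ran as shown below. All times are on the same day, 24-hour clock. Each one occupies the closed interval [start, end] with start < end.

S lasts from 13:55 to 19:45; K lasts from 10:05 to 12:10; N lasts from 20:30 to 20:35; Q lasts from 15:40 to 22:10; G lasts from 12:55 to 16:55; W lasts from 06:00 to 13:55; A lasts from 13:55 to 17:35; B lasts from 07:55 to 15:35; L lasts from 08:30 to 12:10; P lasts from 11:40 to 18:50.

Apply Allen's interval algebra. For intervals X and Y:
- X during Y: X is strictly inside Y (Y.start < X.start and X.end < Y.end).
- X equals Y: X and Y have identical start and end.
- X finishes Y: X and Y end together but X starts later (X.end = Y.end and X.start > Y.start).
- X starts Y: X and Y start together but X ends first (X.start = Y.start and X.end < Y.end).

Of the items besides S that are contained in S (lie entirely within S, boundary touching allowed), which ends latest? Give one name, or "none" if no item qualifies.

Target S = [13:55, 19:45].
A [13:55, 17:35] → starts → candidate.
B [07:55, 15:35] → overlaps → excluded.
G [12:55, 16:55] → overlaps → excluded.
K [10:05, 12:10] → before → excluded.
L [08:30, 12:10] → before → excluded.
N [20:30, 20:35] → after → excluded.
P [11:40, 18:50] → overlaps → excluded.
Q [15:40, 22:10] → overlapped-by → excluded.
W [06:00, 13:55] → meets → excluded.
Among candidates, latest end is 17:35 → A.

A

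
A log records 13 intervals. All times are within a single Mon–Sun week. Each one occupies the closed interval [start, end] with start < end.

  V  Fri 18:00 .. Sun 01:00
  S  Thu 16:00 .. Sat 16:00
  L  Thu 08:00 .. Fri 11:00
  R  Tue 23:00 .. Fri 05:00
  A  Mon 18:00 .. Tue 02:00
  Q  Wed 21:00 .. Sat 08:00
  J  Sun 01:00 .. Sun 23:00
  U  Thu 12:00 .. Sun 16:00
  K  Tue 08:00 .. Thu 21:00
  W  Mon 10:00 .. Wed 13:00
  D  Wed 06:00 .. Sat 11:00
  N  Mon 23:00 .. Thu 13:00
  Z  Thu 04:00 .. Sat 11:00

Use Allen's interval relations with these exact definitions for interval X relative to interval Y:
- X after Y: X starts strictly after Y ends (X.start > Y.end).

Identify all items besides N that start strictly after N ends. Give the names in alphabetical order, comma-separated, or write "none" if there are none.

Target N = [Mon 23:00, Thu 13:00].
A [Mon 18:00, Tue 02:00] → overlaps → no.
D [Wed 06:00, Sat 11:00] → overlapped-by → no.
J [Sun 01:00, Sun 23:00] → after → yes.
K [Tue 08:00, Thu 21:00] → overlapped-by → no.
L [Thu 08:00, Fri 11:00] → overlapped-by → no.
Q [Wed 21:00, Sat 08:00] → overlapped-by → no.
R [Tue 23:00, Fri 05:00] → overlapped-by → no.
S [Thu 16:00, Sat 16:00] → after → yes.
U [Thu 12:00, Sun 16:00] → overlapped-by → no.
V [Fri 18:00, Sun 01:00] → after → yes.
W [Mon 10:00, Wed 13:00] → overlaps → no.
Z [Thu 04:00, Sat 11:00] → overlapped-by → no.
Result: J, S, V.

J, S, V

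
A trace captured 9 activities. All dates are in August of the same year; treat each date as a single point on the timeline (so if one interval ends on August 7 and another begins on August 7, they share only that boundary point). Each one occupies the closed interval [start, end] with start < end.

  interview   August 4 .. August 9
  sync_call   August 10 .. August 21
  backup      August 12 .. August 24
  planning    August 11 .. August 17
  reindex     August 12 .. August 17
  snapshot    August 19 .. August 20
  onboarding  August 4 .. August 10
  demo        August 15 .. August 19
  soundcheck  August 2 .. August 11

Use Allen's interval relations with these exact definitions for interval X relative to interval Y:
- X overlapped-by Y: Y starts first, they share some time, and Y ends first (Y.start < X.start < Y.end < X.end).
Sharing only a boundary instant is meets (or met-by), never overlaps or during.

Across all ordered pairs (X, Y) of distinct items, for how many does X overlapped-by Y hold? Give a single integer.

Checking all 72 ordered pairs for relation 'overlapped-by'; matching pairs in alphabetical order:
(backup, planning): backup overlapped-by planning ✓
(backup, sync_call): backup overlapped-by sync_call ✓
(demo, planning): demo overlapped-by planning ✓
(demo, reindex): demo overlapped-by reindex ✓
(sync_call, soundcheck): sync_call overlapped-by soundcheck ✓
Count: 5.

5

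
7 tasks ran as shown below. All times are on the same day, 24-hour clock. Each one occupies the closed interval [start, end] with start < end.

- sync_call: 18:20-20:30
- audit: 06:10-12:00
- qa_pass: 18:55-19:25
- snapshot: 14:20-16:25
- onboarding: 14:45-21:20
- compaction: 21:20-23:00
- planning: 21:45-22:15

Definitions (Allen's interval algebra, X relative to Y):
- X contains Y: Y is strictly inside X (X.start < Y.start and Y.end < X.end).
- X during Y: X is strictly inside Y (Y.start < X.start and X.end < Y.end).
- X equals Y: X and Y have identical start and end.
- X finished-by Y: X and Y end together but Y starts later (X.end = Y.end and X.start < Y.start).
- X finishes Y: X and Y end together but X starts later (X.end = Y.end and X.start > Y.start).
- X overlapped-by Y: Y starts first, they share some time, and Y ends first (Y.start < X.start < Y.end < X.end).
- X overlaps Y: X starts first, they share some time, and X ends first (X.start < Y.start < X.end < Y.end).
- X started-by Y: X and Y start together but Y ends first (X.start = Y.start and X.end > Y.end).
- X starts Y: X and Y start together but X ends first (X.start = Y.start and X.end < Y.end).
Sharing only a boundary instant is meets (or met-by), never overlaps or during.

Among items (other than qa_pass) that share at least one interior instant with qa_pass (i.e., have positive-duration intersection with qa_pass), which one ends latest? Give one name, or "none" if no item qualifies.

onboarding

Target qa_pass = [18:55, 19:25].
audit [06:10, 12:00] → before → excluded.
compaction [21:20, 23:00] → after → excluded.
onboarding [14:45, 21:20] → contains → candidate.
planning [21:45, 22:15] → after → excluded.
snapshot [14:20, 16:25] → before → excluded.
sync_call [18:20, 20:30] → contains → candidate.
Among candidates, latest end is 21:20 → onboarding.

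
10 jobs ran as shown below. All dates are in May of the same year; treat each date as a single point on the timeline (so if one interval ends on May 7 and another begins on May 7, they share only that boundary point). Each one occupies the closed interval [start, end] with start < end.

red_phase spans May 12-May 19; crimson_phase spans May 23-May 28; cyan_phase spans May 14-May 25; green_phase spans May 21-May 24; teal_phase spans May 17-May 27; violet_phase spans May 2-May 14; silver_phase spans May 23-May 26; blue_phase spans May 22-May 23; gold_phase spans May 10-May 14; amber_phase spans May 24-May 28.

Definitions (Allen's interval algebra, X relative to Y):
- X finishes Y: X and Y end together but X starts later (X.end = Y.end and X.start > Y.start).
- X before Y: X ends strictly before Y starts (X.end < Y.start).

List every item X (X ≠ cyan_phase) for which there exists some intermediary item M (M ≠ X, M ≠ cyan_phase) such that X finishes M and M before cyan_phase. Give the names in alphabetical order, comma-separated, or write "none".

none

Target cyan_phase = [May 14, May 25].
Intermediaries M with M before cyan_phase: none.
Union: none.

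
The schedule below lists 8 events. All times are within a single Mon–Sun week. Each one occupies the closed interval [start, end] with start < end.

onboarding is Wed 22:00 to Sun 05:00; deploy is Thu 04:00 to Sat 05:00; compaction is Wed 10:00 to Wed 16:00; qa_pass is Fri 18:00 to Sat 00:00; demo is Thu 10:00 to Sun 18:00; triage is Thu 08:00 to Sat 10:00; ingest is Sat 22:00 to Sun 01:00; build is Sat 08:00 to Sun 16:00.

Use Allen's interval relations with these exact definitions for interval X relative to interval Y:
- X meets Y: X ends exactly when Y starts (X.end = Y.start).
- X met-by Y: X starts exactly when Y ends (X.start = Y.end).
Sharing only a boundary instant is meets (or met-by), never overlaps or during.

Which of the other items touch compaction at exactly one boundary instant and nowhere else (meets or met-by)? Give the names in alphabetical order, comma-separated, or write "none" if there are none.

Target compaction = [Wed 10:00, Wed 16:00].
build [Sat 08:00, Sun 16:00] → after → no.
demo [Thu 10:00, Sun 18:00] → after → no.
deploy [Thu 04:00, Sat 05:00] → after → no.
ingest [Sat 22:00, Sun 01:00] → after → no.
onboarding [Wed 22:00, Sun 05:00] → after → no.
qa_pass [Fri 18:00, Sat 00:00] → after → no.
triage [Thu 08:00, Sat 10:00] → after → no.
Result: none.

none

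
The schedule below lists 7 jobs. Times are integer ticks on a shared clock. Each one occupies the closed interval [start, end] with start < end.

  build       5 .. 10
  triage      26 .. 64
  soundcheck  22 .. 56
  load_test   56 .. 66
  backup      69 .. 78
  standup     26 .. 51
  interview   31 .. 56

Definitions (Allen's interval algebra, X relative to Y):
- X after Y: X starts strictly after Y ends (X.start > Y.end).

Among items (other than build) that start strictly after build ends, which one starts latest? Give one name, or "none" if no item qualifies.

Target build = [5, 10].
backup [69, 78] → after → candidate.
interview [31, 56] → after → candidate.
load_test [56, 66] → after → candidate.
soundcheck [22, 56] → after → candidate.
standup [26, 51] → after → candidate.
triage [26, 64] → after → candidate.
Among candidates, latest start is 69 → backup.

backup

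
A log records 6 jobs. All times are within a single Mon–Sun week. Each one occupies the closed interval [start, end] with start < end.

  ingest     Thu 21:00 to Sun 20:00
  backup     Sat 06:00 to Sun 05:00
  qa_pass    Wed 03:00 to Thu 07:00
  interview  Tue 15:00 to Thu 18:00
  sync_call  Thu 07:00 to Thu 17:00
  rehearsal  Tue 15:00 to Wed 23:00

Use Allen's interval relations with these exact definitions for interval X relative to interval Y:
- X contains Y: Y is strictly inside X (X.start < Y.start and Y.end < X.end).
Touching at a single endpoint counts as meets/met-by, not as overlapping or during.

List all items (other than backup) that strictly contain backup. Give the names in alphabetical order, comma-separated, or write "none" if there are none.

ingest

Target backup = [Sat 06:00, Sun 05:00].
ingest [Thu 21:00, Sun 20:00] → contains → yes.
interview [Tue 15:00, Thu 18:00] → before → no.
qa_pass [Wed 03:00, Thu 07:00] → before → no.
rehearsal [Tue 15:00, Wed 23:00] → before → no.
sync_call [Thu 07:00, Thu 17:00] → before → no.
Result: ingest.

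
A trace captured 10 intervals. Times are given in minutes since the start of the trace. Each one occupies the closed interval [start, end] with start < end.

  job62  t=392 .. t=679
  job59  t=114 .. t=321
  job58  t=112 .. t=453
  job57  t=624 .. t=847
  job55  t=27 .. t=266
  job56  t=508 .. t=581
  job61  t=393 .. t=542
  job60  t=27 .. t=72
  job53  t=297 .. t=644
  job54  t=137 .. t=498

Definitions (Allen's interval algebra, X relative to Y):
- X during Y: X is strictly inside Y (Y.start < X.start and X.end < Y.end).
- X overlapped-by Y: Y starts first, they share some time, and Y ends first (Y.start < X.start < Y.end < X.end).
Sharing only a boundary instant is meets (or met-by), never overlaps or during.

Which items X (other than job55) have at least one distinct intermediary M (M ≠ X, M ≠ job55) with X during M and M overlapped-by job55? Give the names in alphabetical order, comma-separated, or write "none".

job59

Target job55 = [t=27, t=266].
Intermediaries M with M overlapped-by job55: job54, job58, job59.
Via job54 — items with X during job54: none.
Via job58 — items with X during job58: job59.
Via job59 — items with X during job59: none.
Union: job59.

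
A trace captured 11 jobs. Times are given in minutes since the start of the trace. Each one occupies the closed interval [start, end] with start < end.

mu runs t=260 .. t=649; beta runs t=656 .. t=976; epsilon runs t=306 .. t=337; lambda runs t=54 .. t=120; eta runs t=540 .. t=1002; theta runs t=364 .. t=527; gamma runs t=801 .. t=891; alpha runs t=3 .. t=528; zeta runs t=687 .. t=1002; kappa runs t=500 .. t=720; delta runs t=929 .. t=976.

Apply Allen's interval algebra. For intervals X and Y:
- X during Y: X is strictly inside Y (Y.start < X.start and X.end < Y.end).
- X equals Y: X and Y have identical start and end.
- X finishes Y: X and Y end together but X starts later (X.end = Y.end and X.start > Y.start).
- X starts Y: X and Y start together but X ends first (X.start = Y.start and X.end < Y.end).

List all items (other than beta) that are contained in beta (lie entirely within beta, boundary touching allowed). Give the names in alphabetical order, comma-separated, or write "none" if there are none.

delta, gamma

Target beta = [t=656, t=976].
alpha [t=3, t=528] → before → no.
delta [t=929, t=976] → finishes → yes.
epsilon [t=306, t=337] → before → no.
eta [t=540, t=1002] → contains → no.
gamma [t=801, t=891] → during → yes.
kappa [t=500, t=720] → overlaps → no.
lambda [t=54, t=120] → before → no.
mu [t=260, t=649] → before → no.
theta [t=364, t=527] → before → no.
zeta [t=687, t=1002] → overlapped-by → no.
Result: delta, gamma.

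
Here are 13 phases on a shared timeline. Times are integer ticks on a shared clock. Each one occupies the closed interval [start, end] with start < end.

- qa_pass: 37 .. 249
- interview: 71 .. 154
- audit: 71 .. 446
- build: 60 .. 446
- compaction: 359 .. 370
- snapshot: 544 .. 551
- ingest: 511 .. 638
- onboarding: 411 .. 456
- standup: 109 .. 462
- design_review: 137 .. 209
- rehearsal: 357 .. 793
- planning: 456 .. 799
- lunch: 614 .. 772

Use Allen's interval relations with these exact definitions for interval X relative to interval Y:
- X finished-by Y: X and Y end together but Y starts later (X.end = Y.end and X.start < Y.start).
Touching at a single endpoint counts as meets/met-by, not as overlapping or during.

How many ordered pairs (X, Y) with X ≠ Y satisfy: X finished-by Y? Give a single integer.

Checking all 156 ordered pairs for relation 'finished-by'; matching pairs in alphabetical order:
(build, audit): build finished-by audit ✓
Count: 1.

1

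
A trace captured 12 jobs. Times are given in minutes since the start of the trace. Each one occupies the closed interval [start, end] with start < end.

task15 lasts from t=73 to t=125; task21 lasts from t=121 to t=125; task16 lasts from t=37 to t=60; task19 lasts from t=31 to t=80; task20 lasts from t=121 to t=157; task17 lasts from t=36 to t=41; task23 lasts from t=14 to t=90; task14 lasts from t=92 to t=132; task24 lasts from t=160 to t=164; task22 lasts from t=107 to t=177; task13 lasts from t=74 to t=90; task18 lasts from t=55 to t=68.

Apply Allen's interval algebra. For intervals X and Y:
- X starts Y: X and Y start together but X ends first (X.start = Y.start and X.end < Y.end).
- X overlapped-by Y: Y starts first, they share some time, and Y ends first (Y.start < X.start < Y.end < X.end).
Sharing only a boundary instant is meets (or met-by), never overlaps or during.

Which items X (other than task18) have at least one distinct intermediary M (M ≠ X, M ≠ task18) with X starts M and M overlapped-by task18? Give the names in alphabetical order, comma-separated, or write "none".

Target task18 = [t=55, t=68].
Intermediaries M with M overlapped-by task18: none.
Union: none.

none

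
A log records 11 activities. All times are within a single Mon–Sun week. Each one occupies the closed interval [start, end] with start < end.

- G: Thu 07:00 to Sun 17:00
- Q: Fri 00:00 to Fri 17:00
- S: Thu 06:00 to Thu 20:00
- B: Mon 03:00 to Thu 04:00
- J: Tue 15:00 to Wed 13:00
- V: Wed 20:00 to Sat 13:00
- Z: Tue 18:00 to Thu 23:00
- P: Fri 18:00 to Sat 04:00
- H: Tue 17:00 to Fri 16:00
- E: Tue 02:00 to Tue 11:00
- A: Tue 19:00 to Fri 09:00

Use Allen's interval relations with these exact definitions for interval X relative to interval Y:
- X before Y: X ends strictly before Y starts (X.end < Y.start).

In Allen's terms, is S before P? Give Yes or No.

Yes

S = [Thu 06:00, Thu 20:00], P = [Fri 18:00, Sat 04:00].
Actual relation of S to P: before.
Asked whether 'before' holds → Yes.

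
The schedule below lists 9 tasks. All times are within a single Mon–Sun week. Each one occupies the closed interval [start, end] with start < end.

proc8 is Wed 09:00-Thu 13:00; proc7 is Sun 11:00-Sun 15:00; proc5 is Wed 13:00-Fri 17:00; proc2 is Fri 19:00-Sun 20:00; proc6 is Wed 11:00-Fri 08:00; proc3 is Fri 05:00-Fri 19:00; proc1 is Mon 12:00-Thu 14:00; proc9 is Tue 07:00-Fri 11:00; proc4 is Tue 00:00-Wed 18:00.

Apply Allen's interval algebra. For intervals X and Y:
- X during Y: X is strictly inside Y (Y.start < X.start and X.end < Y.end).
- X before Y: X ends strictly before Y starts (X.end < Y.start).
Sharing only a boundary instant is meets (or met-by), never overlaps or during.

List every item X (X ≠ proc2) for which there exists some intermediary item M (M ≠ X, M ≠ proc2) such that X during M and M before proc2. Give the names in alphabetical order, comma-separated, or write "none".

proc4, proc6, proc8

Target proc2 = [Fri 19:00, Sun 20:00].
Intermediaries M with M before proc2: proc1, proc4, proc5, proc6, proc8, proc9.
Via proc1 — items with X during proc1: proc4, proc8.
Via proc4 — items with X during proc4: none.
Via proc5 — items with X during proc5: none.
Via proc6 — items with X during proc6: none.
Via proc8 — items with X during proc8: none.
Via proc9 — items with X during proc9: proc6, proc8.
Union: proc4, proc6, proc8.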